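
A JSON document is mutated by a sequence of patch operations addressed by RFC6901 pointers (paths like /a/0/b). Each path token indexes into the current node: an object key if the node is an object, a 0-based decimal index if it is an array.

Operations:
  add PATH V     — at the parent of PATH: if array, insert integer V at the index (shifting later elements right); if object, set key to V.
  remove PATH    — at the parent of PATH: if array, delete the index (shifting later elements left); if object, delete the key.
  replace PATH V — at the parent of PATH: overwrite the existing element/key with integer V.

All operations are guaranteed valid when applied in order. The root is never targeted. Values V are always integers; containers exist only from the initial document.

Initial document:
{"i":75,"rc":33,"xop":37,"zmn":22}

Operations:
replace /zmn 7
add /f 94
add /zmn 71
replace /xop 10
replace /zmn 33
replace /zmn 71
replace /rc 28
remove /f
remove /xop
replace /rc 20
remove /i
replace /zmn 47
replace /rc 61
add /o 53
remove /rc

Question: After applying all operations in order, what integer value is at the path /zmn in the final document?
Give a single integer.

After op 1 (replace /zmn 7): {"i":75,"rc":33,"xop":37,"zmn":7}
After op 2 (add /f 94): {"f":94,"i":75,"rc":33,"xop":37,"zmn":7}
After op 3 (add /zmn 71): {"f":94,"i":75,"rc":33,"xop":37,"zmn":71}
After op 4 (replace /xop 10): {"f":94,"i":75,"rc":33,"xop":10,"zmn":71}
After op 5 (replace /zmn 33): {"f":94,"i":75,"rc":33,"xop":10,"zmn":33}
After op 6 (replace /zmn 71): {"f":94,"i":75,"rc":33,"xop":10,"zmn":71}
After op 7 (replace /rc 28): {"f":94,"i":75,"rc":28,"xop":10,"zmn":71}
After op 8 (remove /f): {"i":75,"rc":28,"xop":10,"zmn":71}
After op 9 (remove /xop): {"i":75,"rc":28,"zmn":71}
After op 10 (replace /rc 20): {"i":75,"rc":20,"zmn":71}
After op 11 (remove /i): {"rc":20,"zmn":71}
After op 12 (replace /zmn 47): {"rc":20,"zmn":47}
After op 13 (replace /rc 61): {"rc":61,"zmn":47}
After op 14 (add /o 53): {"o":53,"rc":61,"zmn":47}
After op 15 (remove /rc): {"o":53,"zmn":47}
Value at /zmn: 47

Answer: 47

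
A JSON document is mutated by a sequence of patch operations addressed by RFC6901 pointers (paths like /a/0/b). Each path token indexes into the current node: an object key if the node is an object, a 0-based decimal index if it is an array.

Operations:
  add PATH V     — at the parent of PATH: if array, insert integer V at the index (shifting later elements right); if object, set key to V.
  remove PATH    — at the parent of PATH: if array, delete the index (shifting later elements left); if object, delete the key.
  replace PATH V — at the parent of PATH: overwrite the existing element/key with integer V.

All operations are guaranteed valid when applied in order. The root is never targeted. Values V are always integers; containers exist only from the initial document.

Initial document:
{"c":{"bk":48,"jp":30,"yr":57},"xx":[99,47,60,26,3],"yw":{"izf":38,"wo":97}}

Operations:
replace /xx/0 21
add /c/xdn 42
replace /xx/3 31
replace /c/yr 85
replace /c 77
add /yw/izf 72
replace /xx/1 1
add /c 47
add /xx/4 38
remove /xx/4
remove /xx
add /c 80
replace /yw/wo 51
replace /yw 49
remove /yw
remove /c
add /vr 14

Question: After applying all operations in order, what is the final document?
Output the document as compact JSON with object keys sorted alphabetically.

After op 1 (replace /xx/0 21): {"c":{"bk":48,"jp":30,"yr":57},"xx":[21,47,60,26,3],"yw":{"izf":38,"wo":97}}
After op 2 (add /c/xdn 42): {"c":{"bk":48,"jp":30,"xdn":42,"yr":57},"xx":[21,47,60,26,3],"yw":{"izf":38,"wo":97}}
After op 3 (replace /xx/3 31): {"c":{"bk":48,"jp":30,"xdn":42,"yr":57},"xx":[21,47,60,31,3],"yw":{"izf":38,"wo":97}}
After op 4 (replace /c/yr 85): {"c":{"bk":48,"jp":30,"xdn":42,"yr":85},"xx":[21,47,60,31,3],"yw":{"izf":38,"wo":97}}
After op 5 (replace /c 77): {"c":77,"xx":[21,47,60,31,3],"yw":{"izf":38,"wo":97}}
After op 6 (add /yw/izf 72): {"c":77,"xx":[21,47,60,31,3],"yw":{"izf":72,"wo":97}}
After op 7 (replace /xx/1 1): {"c":77,"xx":[21,1,60,31,3],"yw":{"izf":72,"wo":97}}
After op 8 (add /c 47): {"c":47,"xx":[21,1,60,31,3],"yw":{"izf":72,"wo":97}}
After op 9 (add /xx/4 38): {"c":47,"xx":[21,1,60,31,38,3],"yw":{"izf":72,"wo":97}}
After op 10 (remove /xx/4): {"c":47,"xx":[21,1,60,31,3],"yw":{"izf":72,"wo":97}}
After op 11 (remove /xx): {"c":47,"yw":{"izf":72,"wo":97}}
After op 12 (add /c 80): {"c":80,"yw":{"izf":72,"wo":97}}
After op 13 (replace /yw/wo 51): {"c":80,"yw":{"izf":72,"wo":51}}
After op 14 (replace /yw 49): {"c":80,"yw":49}
After op 15 (remove /yw): {"c":80}
After op 16 (remove /c): {}
After op 17 (add /vr 14): {"vr":14}

Answer: {"vr":14}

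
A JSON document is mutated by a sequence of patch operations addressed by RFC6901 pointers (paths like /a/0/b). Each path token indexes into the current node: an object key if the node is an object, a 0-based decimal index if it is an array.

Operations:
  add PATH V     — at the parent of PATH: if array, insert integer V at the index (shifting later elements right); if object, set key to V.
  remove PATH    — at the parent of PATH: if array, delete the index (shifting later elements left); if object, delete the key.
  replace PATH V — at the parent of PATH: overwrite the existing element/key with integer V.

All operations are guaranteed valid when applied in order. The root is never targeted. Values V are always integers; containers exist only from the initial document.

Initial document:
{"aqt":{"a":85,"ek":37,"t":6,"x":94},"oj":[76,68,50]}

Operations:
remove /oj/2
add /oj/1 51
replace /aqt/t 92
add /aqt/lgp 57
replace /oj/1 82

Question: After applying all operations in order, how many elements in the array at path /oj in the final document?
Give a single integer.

After op 1 (remove /oj/2): {"aqt":{"a":85,"ek":37,"t":6,"x":94},"oj":[76,68]}
After op 2 (add /oj/1 51): {"aqt":{"a":85,"ek":37,"t":6,"x":94},"oj":[76,51,68]}
After op 3 (replace /aqt/t 92): {"aqt":{"a":85,"ek":37,"t":92,"x":94},"oj":[76,51,68]}
After op 4 (add /aqt/lgp 57): {"aqt":{"a":85,"ek":37,"lgp":57,"t":92,"x":94},"oj":[76,51,68]}
After op 5 (replace /oj/1 82): {"aqt":{"a":85,"ek":37,"lgp":57,"t":92,"x":94},"oj":[76,82,68]}
Size at path /oj: 3

Answer: 3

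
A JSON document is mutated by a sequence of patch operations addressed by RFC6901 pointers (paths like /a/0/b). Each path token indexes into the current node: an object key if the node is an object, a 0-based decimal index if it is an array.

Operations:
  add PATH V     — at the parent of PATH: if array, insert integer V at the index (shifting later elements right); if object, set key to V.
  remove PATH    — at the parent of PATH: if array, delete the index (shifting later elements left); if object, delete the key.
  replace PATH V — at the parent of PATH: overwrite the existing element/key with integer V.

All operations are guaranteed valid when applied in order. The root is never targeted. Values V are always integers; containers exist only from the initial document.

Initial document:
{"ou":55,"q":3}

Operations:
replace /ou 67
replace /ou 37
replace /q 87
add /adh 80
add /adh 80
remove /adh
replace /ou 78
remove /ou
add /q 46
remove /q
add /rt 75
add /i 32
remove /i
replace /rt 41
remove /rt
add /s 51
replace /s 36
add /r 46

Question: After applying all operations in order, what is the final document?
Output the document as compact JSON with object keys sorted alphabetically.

Answer: {"r":46,"s":36}

Derivation:
After op 1 (replace /ou 67): {"ou":67,"q":3}
After op 2 (replace /ou 37): {"ou":37,"q":3}
After op 3 (replace /q 87): {"ou":37,"q":87}
After op 4 (add /adh 80): {"adh":80,"ou":37,"q":87}
After op 5 (add /adh 80): {"adh":80,"ou":37,"q":87}
After op 6 (remove /adh): {"ou":37,"q":87}
After op 7 (replace /ou 78): {"ou":78,"q":87}
After op 8 (remove /ou): {"q":87}
After op 9 (add /q 46): {"q":46}
After op 10 (remove /q): {}
After op 11 (add /rt 75): {"rt":75}
After op 12 (add /i 32): {"i":32,"rt":75}
After op 13 (remove /i): {"rt":75}
After op 14 (replace /rt 41): {"rt":41}
After op 15 (remove /rt): {}
After op 16 (add /s 51): {"s":51}
After op 17 (replace /s 36): {"s":36}
After op 18 (add /r 46): {"r":46,"s":36}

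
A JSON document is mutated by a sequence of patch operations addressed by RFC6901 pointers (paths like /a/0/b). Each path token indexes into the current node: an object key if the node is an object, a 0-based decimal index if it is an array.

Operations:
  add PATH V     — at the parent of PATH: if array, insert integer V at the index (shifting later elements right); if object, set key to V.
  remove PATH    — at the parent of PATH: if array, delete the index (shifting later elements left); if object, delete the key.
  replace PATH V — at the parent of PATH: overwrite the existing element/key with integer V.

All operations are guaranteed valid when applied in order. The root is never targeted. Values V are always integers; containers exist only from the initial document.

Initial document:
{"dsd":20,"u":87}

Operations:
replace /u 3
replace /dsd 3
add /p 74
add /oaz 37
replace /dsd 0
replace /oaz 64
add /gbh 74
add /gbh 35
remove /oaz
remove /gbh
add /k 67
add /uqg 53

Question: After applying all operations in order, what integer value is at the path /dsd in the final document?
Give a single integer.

Answer: 0

Derivation:
After op 1 (replace /u 3): {"dsd":20,"u":3}
After op 2 (replace /dsd 3): {"dsd":3,"u":3}
After op 3 (add /p 74): {"dsd":3,"p":74,"u":3}
After op 4 (add /oaz 37): {"dsd":3,"oaz":37,"p":74,"u":3}
After op 5 (replace /dsd 0): {"dsd":0,"oaz":37,"p":74,"u":3}
After op 6 (replace /oaz 64): {"dsd":0,"oaz":64,"p":74,"u":3}
After op 7 (add /gbh 74): {"dsd":0,"gbh":74,"oaz":64,"p":74,"u":3}
After op 8 (add /gbh 35): {"dsd":0,"gbh":35,"oaz":64,"p":74,"u":3}
After op 9 (remove /oaz): {"dsd":0,"gbh":35,"p":74,"u":3}
After op 10 (remove /gbh): {"dsd":0,"p":74,"u":3}
After op 11 (add /k 67): {"dsd":0,"k":67,"p":74,"u":3}
After op 12 (add /uqg 53): {"dsd":0,"k":67,"p":74,"u":3,"uqg":53}
Value at /dsd: 0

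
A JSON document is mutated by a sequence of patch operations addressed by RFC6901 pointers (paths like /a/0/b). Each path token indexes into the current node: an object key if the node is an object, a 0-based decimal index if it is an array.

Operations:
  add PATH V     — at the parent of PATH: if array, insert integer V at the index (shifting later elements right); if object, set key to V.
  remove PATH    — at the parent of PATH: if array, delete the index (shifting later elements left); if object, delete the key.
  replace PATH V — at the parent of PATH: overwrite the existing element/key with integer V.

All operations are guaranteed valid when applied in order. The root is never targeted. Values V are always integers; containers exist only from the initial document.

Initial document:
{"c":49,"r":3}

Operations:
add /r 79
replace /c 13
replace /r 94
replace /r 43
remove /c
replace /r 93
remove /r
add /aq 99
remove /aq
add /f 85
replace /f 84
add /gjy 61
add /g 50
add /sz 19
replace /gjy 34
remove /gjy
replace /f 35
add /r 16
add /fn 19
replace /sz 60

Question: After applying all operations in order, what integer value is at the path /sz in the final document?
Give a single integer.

Answer: 60

Derivation:
After op 1 (add /r 79): {"c":49,"r":79}
After op 2 (replace /c 13): {"c":13,"r":79}
After op 3 (replace /r 94): {"c":13,"r":94}
After op 4 (replace /r 43): {"c":13,"r":43}
After op 5 (remove /c): {"r":43}
After op 6 (replace /r 93): {"r":93}
After op 7 (remove /r): {}
After op 8 (add /aq 99): {"aq":99}
After op 9 (remove /aq): {}
After op 10 (add /f 85): {"f":85}
After op 11 (replace /f 84): {"f":84}
After op 12 (add /gjy 61): {"f":84,"gjy":61}
After op 13 (add /g 50): {"f":84,"g":50,"gjy":61}
After op 14 (add /sz 19): {"f":84,"g":50,"gjy":61,"sz":19}
After op 15 (replace /gjy 34): {"f":84,"g":50,"gjy":34,"sz":19}
After op 16 (remove /gjy): {"f":84,"g":50,"sz":19}
After op 17 (replace /f 35): {"f":35,"g":50,"sz":19}
After op 18 (add /r 16): {"f":35,"g":50,"r":16,"sz":19}
After op 19 (add /fn 19): {"f":35,"fn":19,"g":50,"r":16,"sz":19}
After op 20 (replace /sz 60): {"f":35,"fn":19,"g":50,"r":16,"sz":60}
Value at /sz: 60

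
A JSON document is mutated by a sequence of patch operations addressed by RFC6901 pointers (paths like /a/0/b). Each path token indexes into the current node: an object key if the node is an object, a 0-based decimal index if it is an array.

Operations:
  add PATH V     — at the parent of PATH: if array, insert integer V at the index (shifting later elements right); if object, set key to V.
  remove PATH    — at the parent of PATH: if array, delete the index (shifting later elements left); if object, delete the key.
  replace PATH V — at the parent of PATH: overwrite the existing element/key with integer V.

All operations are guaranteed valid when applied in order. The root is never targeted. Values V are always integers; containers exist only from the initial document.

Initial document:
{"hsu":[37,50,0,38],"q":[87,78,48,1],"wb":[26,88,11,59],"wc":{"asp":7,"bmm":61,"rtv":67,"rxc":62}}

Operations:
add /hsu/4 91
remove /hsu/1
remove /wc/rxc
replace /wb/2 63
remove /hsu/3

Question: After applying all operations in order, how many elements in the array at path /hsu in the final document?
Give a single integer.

Answer: 3

Derivation:
After op 1 (add /hsu/4 91): {"hsu":[37,50,0,38,91],"q":[87,78,48,1],"wb":[26,88,11,59],"wc":{"asp":7,"bmm":61,"rtv":67,"rxc":62}}
After op 2 (remove /hsu/1): {"hsu":[37,0,38,91],"q":[87,78,48,1],"wb":[26,88,11,59],"wc":{"asp":7,"bmm":61,"rtv":67,"rxc":62}}
After op 3 (remove /wc/rxc): {"hsu":[37,0,38,91],"q":[87,78,48,1],"wb":[26,88,11,59],"wc":{"asp":7,"bmm":61,"rtv":67}}
After op 4 (replace /wb/2 63): {"hsu":[37,0,38,91],"q":[87,78,48,1],"wb":[26,88,63,59],"wc":{"asp":7,"bmm":61,"rtv":67}}
After op 5 (remove /hsu/3): {"hsu":[37,0,38],"q":[87,78,48,1],"wb":[26,88,63,59],"wc":{"asp":7,"bmm":61,"rtv":67}}
Size at path /hsu: 3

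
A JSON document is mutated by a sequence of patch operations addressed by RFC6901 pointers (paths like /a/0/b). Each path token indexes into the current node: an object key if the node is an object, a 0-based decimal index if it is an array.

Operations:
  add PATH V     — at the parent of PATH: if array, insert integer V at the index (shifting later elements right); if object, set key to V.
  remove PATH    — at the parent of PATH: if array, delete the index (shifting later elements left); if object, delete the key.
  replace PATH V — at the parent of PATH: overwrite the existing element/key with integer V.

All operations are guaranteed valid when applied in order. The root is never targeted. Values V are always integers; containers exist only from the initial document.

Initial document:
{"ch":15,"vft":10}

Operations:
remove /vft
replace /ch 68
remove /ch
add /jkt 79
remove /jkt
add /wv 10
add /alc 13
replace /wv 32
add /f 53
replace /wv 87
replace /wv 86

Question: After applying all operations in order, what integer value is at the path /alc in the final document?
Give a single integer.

Answer: 13

Derivation:
After op 1 (remove /vft): {"ch":15}
After op 2 (replace /ch 68): {"ch":68}
After op 3 (remove /ch): {}
After op 4 (add /jkt 79): {"jkt":79}
After op 5 (remove /jkt): {}
After op 6 (add /wv 10): {"wv":10}
After op 7 (add /alc 13): {"alc":13,"wv":10}
After op 8 (replace /wv 32): {"alc":13,"wv":32}
After op 9 (add /f 53): {"alc":13,"f":53,"wv":32}
After op 10 (replace /wv 87): {"alc":13,"f":53,"wv":87}
After op 11 (replace /wv 86): {"alc":13,"f":53,"wv":86}
Value at /alc: 13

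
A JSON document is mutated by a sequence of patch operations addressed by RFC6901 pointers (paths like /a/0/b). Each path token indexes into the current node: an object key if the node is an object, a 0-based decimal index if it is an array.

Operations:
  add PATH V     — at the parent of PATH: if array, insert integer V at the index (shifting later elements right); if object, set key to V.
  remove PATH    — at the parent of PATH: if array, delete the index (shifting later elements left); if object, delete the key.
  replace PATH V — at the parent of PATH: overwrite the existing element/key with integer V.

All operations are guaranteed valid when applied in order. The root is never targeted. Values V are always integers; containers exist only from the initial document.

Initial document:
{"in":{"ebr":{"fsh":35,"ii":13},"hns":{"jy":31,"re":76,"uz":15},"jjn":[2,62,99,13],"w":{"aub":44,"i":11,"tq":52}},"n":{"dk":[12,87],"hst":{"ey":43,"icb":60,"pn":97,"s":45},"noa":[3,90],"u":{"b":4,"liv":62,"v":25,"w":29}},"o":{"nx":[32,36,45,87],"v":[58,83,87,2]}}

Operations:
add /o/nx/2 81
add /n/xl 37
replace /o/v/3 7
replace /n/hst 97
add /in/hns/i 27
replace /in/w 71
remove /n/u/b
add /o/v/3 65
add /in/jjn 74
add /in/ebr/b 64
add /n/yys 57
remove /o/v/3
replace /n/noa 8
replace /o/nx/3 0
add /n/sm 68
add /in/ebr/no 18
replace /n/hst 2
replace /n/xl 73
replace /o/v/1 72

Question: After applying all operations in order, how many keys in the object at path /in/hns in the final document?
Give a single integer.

After op 1 (add /o/nx/2 81): {"in":{"ebr":{"fsh":35,"ii":13},"hns":{"jy":31,"re":76,"uz":15},"jjn":[2,62,99,13],"w":{"aub":44,"i":11,"tq":52}},"n":{"dk":[12,87],"hst":{"ey":43,"icb":60,"pn":97,"s":45},"noa":[3,90],"u":{"b":4,"liv":62,"v":25,"w":29}},"o":{"nx":[32,36,81,45,87],"v":[58,83,87,2]}}
After op 2 (add /n/xl 37): {"in":{"ebr":{"fsh":35,"ii":13},"hns":{"jy":31,"re":76,"uz":15},"jjn":[2,62,99,13],"w":{"aub":44,"i":11,"tq":52}},"n":{"dk":[12,87],"hst":{"ey":43,"icb":60,"pn":97,"s":45},"noa":[3,90],"u":{"b":4,"liv":62,"v":25,"w":29},"xl":37},"o":{"nx":[32,36,81,45,87],"v":[58,83,87,2]}}
After op 3 (replace /o/v/3 7): {"in":{"ebr":{"fsh":35,"ii":13},"hns":{"jy":31,"re":76,"uz":15},"jjn":[2,62,99,13],"w":{"aub":44,"i":11,"tq":52}},"n":{"dk":[12,87],"hst":{"ey":43,"icb":60,"pn":97,"s":45},"noa":[3,90],"u":{"b":4,"liv":62,"v":25,"w":29},"xl":37},"o":{"nx":[32,36,81,45,87],"v":[58,83,87,7]}}
After op 4 (replace /n/hst 97): {"in":{"ebr":{"fsh":35,"ii":13},"hns":{"jy":31,"re":76,"uz":15},"jjn":[2,62,99,13],"w":{"aub":44,"i":11,"tq":52}},"n":{"dk":[12,87],"hst":97,"noa":[3,90],"u":{"b":4,"liv":62,"v":25,"w":29},"xl":37},"o":{"nx":[32,36,81,45,87],"v":[58,83,87,7]}}
After op 5 (add /in/hns/i 27): {"in":{"ebr":{"fsh":35,"ii":13},"hns":{"i":27,"jy":31,"re":76,"uz":15},"jjn":[2,62,99,13],"w":{"aub":44,"i":11,"tq":52}},"n":{"dk":[12,87],"hst":97,"noa":[3,90],"u":{"b":4,"liv":62,"v":25,"w":29},"xl":37},"o":{"nx":[32,36,81,45,87],"v":[58,83,87,7]}}
After op 6 (replace /in/w 71): {"in":{"ebr":{"fsh":35,"ii":13},"hns":{"i":27,"jy":31,"re":76,"uz":15},"jjn":[2,62,99,13],"w":71},"n":{"dk":[12,87],"hst":97,"noa":[3,90],"u":{"b":4,"liv":62,"v":25,"w":29},"xl":37},"o":{"nx":[32,36,81,45,87],"v":[58,83,87,7]}}
After op 7 (remove /n/u/b): {"in":{"ebr":{"fsh":35,"ii":13},"hns":{"i":27,"jy":31,"re":76,"uz":15},"jjn":[2,62,99,13],"w":71},"n":{"dk":[12,87],"hst":97,"noa":[3,90],"u":{"liv":62,"v":25,"w":29},"xl":37},"o":{"nx":[32,36,81,45,87],"v":[58,83,87,7]}}
After op 8 (add /o/v/3 65): {"in":{"ebr":{"fsh":35,"ii":13},"hns":{"i":27,"jy":31,"re":76,"uz":15},"jjn":[2,62,99,13],"w":71},"n":{"dk":[12,87],"hst":97,"noa":[3,90],"u":{"liv":62,"v":25,"w":29},"xl":37},"o":{"nx":[32,36,81,45,87],"v":[58,83,87,65,7]}}
After op 9 (add /in/jjn 74): {"in":{"ebr":{"fsh":35,"ii":13},"hns":{"i":27,"jy":31,"re":76,"uz":15},"jjn":74,"w":71},"n":{"dk":[12,87],"hst":97,"noa":[3,90],"u":{"liv":62,"v":25,"w":29},"xl":37},"o":{"nx":[32,36,81,45,87],"v":[58,83,87,65,7]}}
After op 10 (add /in/ebr/b 64): {"in":{"ebr":{"b":64,"fsh":35,"ii":13},"hns":{"i":27,"jy":31,"re":76,"uz":15},"jjn":74,"w":71},"n":{"dk":[12,87],"hst":97,"noa":[3,90],"u":{"liv":62,"v":25,"w":29},"xl":37},"o":{"nx":[32,36,81,45,87],"v":[58,83,87,65,7]}}
After op 11 (add /n/yys 57): {"in":{"ebr":{"b":64,"fsh":35,"ii":13},"hns":{"i":27,"jy":31,"re":76,"uz":15},"jjn":74,"w":71},"n":{"dk":[12,87],"hst":97,"noa":[3,90],"u":{"liv":62,"v":25,"w":29},"xl":37,"yys":57},"o":{"nx":[32,36,81,45,87],"v":[58,83,87,65,7]}}
After op 12 (remove /o/v/3): {"in":{"ebr":{"b":64,"fsh":35,"ii":13},"hns":{"i":27,"jy":31,"re":76,"uz":15},"jjn":74,"w":71},"n":{"dk":[12,87],"hst":97,"noa":[3,90],"u":{"liv":62,"v":25,"w":29},"xl":37,"yys":57},"o":{"nx":[32,36,81,45,87],"v":[58,83,87,7]}}
After op 13 (replace /n/noa 8): {"in":{"ebr":{"b":64,"fsh":35,"ii":13},"hns":{"i":27,"jy":31,"re":76,"uz":15},"jjn":74,"w":71},"n":{"dk":[12,87],"hst":97,"noa":8,"u":{"liv":62,"v":25,"w":29},"xl":37,"yys":57},"o":{"nx":[32,36,81,45,87],"v":[58,83,87,7]}}
After op 14 (replace /o/nx/3 0): {"in":{"ebr":{"b":64,"fsh":35,"ii":13},"hns":{"i":27,"jy":31,"re":76,"uz":15},"jjn":74,"w":71},"n":{"dk":[12,87],"hst":97,"noa":8,"u":{"liv":62,"v":25,"w":29},"xl":37,"yys":57},"o":{"nx":[32,36,81,0,87],"v":[58,83,87,7]}}
After op 15 (add /n/sm 68): {"in":{"ebr":{"b":64,"fsh":35,"ii":13},"hns":{"i":27,"jy":31,"re":76,"uz":15},"jjn":74,"w":71},"n":{"dk":[12,87],"hst":97,"noa":8,"sm":68,"u":{"liv":62,"v":25,"w":29},"xl":37,"yys":57},"o":{"nx":[32,36,81,0,87],"v":[58,83,87,7]}}
After op 16 (add /in/ebr/no 18): {"in":{"ebr":{"b":64,"fsh":35,"ii":13,"no":18},"hns":{"i":27,"jy":31,"re":76,"uz":15},"jjn":74,"w":71},"n":{"dk":[12,87],"hst":97,"noa":8,"sm":68,"u":{"liv":62,"v":25,"w":29},"xl":37,"yys":57},"o":{"nx":[32,36,81,0,87],"v":[58,83,87,7]}}
After op 17 (replace /n/hst 2): {"in":{"ebr":{"b":64,"fsh":35,"ii":13,"no":18},"hns":{"i":27,"jy":31,"re":76,"uz":15},"jjn":74,"w":71},"n":{"dk":[12,87],"hst":2,"noa":8,"sm":68,"u":{"liv":62,"v":25,"w":29},"xl":37,"yys":57},"o":{"nx":[32,36,81,0,87],"v":[58,83,87,7]}}
After op 18 (replace /n/xl 73): {"in":{"ebr":{"b":64,"fsh":35,"ii":13,"no":18},"hns":{"i":27,"jy":31,"re":76,"uz":15},"jjn":74,"w":71},"n":{"dk":[12,87],"hst":2,"noa":8,"sm":68,"u":{"liv":62,"v":25,"w":29},"xl":73,"yys":57},"o":{"nx":[32,36,81,0,87],"v":[58,83,87,7]}}
After op 19 (replace /o/v/1 72): {"in":{"ebr":{"b":64,"fsh":35,"ii":13,"no":18},"hns":{"i":27,"jy":31,"re":76,"uz":15},"jjn":74,"w":71},"n":{"dk":[12,87],"hst":2,"noa":8,"sm":68,"u":{"liv":62,"v":25,"w":29},"xl":73,"yys":57},"o":{"nx":[32,36,81,0,87],"v":[58,72,87,7]}}
Size at path /in/hns: 4

Answer: 4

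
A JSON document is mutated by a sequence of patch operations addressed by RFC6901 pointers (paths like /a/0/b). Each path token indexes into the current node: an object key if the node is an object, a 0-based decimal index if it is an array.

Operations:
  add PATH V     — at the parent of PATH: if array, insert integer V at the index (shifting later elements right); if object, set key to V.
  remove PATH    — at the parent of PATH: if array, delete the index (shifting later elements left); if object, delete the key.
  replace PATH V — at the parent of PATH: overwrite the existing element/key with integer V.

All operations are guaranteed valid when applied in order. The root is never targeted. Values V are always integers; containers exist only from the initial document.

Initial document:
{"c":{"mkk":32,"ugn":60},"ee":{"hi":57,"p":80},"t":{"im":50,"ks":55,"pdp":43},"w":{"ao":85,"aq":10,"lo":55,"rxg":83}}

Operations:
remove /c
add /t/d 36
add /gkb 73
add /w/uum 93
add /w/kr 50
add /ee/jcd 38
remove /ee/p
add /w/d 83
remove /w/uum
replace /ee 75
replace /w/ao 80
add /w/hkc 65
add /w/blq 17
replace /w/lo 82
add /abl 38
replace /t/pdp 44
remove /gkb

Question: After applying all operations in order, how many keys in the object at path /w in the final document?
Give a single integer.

After op 1 (remove /c): {"ee":{"hi":57,"p":80},"t":{"im":50,"ks":55,"pdp":43},"w":{"ao":85,"aq":10,"lo":55,"rxg":83}}
After op 2 (add /t/d 36): {"ee":{"hi":57,"p":80},"t":{"d":36,"im":50,"ks":55,"pdp":43},"w":{"ao":85,"aq":10,"lo":55,"rxg":83}}
After op 3 (add /gkb 73): {"ee":{"hi":57,"p":80},"gkb":73,"t":{"d":36,"im":50,"ks":55,"pdp":43},"w":{"ao":85,"aq":10,"lo":55,"rxg":83}}
After op 4 (add /w/uum 93): {"ee":{"hi":57,"p":80},"gkb":73,"t":{"d":36,"im":50,"ks":55,"pdp":43},"w":{"ao":85,"aq":10,"lo":55,"rxg":83,"uum":93}}
After op 5 (add /w/kr 50): {"ee":{"hi":57,"p":80},"gkb":73,"t":{"d":36,"im":50,"ks":55,"pdp":43},"w":{"ao":85,"aq":10,"kr":50,"lo":55,"rxg":83,"uum":93}}
After op 6 (add /ee/jcd 38): {"ee":{"hi":57,"jcd":38,"p":80},"gkb":73,"t":{"d":36,"im":50,"ks":55,"pdp":43},"w":{"ao":85,"aq":10,"kr":50,"lo":55,"rxg":83,"uum":93}}
After op 7 (remove /ee/p): {"ee":{"hi":57,"jcd":38},"gkb":73,"t":{"d":36,"im":50,"ks":55,"pdp":43},"w":{"ao":85,"aq":10,"kr":50,"lo":55,"rxg":83,"uum":93}}
After op 8 (add /w/d 83): {"ee":{"hi":57,"jcd":38},"gkb":73,"t":{"d":36,"im":50,"ks":55,"pdp":43},"w":{"ao":85,"aq":10,"d":83,"kr":50,"lo":55,"rxg":83,"uum":93}}
After op 9 (remove /w/uum): {"ee":{"hi":57,"jcd":38},"gkb":73,"t":{"d":36,"im":50,"ks":55,"pdp":43},"w":{"ao":85,"aq":10,"d":83,"kr":50,"lo":55,"rxg":83}}
After op 10 (replace /ee 75): {"ee":75,"gkb":73,"t":{"d":36,"im":50,"ks":55,"pdp":43},"w":{"ao":85,"aq":10,"d":83,"kr":50,"lo":55,"rxg":83}}
After op 11 (replace /w/ao 80): {"ee":75,"gkb":73,"t":{"d":36,"im":50,"ks":55,"pdp":43},"w":{"ao":80,"aq":10,"d":83,"kr":50,"lo":55,"rxg":83}}
After op 12 (add /w/hkc 65): {"ee":75,"gkb":73,"t":{"d":36,"im":50,"ks":55,"pdp":43},"w":{"ao":80,"aq":10,"d":83,"hkc":65,"kr":50,"lo":55,"rxg":83}}
After op 13 (add /w/blq 17): {"ee":75,"gkb":73,"t":{"d":36,"im":50,"ks":55,"pdp":43},"w":{"ao":80,"aq":10,"blq":17,"d":83,"hkc":65,"kr":50,"lo":55,"rxg":83}}
After op 14 (replace /w/lo 82): {"ee":75,"gkb":73,"t":{"d":36,"im":50,"ks":55,"pdp":43},"w":{"ao":80,"aq":10,"blq":17,"d":83,"hkc":65,"kr":50,"lo":82,"rxg":83}}
After op 15 (add /abl 38): {"abl":38,"ee":75,"gkb":73,"t":{"d":36,"im":50,"ks":55,"pdp":43},"w":{"ao":80,"aq":10,"blq":17,"d":83,"hkc":65,"kr":50,"lo":82,"rxg":83}}
After op 16 (replace /t/pdp 44): {"abl":38,"ee":75,"gkb":73,"t":{"d":36,"im":50,"ks":55,"pdp":44},"w":{"ao":80,"aq":10,"blq":17,"d":83,"hkc":65,"kr":50,"lo":82,"rxg":83}}
After op 17 (remove /gkb): {"abl":38,"ee":75,"t":{"d":36,"im":50,"ks":55,"pdp":44},"w":{"ao":80,"aq":10,"blq":17,"d":83,"hkc":65,"kr":50,"lo":82,"rxg":83}}
Size at path /w: 8

Answer: 8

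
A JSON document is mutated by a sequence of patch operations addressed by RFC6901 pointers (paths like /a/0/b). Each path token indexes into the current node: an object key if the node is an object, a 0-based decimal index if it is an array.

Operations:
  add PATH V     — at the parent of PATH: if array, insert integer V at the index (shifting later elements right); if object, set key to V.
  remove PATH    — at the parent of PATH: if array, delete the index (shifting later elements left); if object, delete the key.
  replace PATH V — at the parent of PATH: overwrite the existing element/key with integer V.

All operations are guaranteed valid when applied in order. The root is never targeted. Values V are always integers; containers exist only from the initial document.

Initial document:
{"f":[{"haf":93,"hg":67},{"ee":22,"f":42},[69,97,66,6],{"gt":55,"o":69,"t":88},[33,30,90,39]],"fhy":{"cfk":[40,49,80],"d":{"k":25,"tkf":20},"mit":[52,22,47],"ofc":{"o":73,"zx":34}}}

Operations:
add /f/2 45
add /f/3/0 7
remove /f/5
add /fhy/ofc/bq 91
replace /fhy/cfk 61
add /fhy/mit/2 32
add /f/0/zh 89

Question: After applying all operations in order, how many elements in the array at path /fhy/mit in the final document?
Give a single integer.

Answer: 4

Derivation:
After op 1 (add /f/2 45): {"f":[{"haf":93,"hg":67},{"ee":22,"f":42},45,[69,97,66,6],{"gt":55,"o":69,"t":88},[33,30,90,39]],"fhy":{"cfk":[40,49,80],"d":{"k":25,"tkf":20},"mit":[52,22,47],"ofc":{"o":73,"zx":34}}}
After op 2 (add /f/3/0 7): {"f":[{"haf":93,"hg":67},{"ee":22,"f":42},45,[7,69,97,66,6],{"gt":55,"o":69,"t":88},[33,30,90,39]],"fhy":{"cfk":[40,49,80],"d":{"k":25,"tkf":20},"mit":[52,22,47],"ofc":{"o":73,"zx":34}}}
After op 3 (remove /f/5): {"f":[{"haf":93,"hg":67},{"ee":22,"f":42},45,[7,69,97,66,6],{"gt":55,"o":69,"t":88}],"fhy":{"cfk":[40,49,80],"d":{"k":25,"tkf":20},"mit":[52,22,47],"ofc":{"o":73,"zx":34}}}
After op 4 (add /fhy/ofc/bq 91): {"f":[{"haf":93,"hg":67},{"ee":22,"f":42},45,[7,69,97,66,6],{"gt":55,"o":69,"t":88}],"fhy":{"cfk":[40,49,80],"d":{"k":25,"tkf":20},"mit":[52,22,47],"ofc":{"bq":91,"o":73,"zx":34}}}
After op 5 (replace /fhy/cfk 61): {"f":[{"haf":93,"hg":67},{"ee":22,"f":42},45,[7,69,97,66,6],{"gt":55,"o":69,"t":88}],"fhy":{"cfk":61,"d":{"k":25,"tkf":20},"mit":[52,22,47],"ofc":{"bq":91,"o":73,"zx":34}}}
After op 6 (add /fhy/mit/2 32): {"f":[{"haf":93,"hg":67},{"ee":22,"f":42},45,[7,69,97,66,6],{"gt":55,"o":69,"t":88}],"fhy":{"cfk":61,"d":{"k":25,"tkf":20},"mit":[52,22,32,47],"ofc":{"bq":91,"o":73,"zx":34}}}
After op 7 (add /f/0/zh 89): {"f":[{"haf":93,"hg":67,"zh":89},{"ee":22,"f":42},45,[7,69,97,66,6],{"gt":55,"o":69,"t":88}],"fhy":{"cfk":61,"d":{"k":25,"tkf":20},"mit":[52,22,32,47],"ofc":{"bq":91,"o":73,"zx":34}}}
Size at path /fhy/mit: 4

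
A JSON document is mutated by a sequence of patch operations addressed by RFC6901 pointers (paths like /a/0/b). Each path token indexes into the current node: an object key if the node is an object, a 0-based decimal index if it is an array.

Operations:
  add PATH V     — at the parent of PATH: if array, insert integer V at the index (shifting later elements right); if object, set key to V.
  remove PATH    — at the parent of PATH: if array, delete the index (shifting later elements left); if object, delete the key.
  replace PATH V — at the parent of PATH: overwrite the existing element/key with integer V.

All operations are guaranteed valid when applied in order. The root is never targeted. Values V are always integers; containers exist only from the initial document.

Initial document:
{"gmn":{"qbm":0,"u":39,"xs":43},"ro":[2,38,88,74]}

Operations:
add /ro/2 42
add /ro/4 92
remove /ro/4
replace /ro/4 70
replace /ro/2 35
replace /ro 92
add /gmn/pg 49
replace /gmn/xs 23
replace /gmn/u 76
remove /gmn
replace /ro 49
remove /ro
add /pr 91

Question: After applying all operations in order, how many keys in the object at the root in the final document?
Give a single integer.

Answer: 1

Derivation:
After op 1 (add /ro/2 42): {"gmn":{"qbm":0,"u":39,"xs":43},"ro":[2,38,42,88,74]}
After op 2 (add /ro/4 92): {"gmn":{"qbm":0,"u":39,"xs":43},"ro":[2,38,42,88,92,74]}
After op 3 (remove /ro/4): {"gmn":{"qbm":0,"u":39,"xs":43},"ro":[2,38,42,88,74]}
After op 4 (replace /ro/4 70): {"gmn":{"qbm":0,"u":39,"xs":43},"ro":[2,38,42,88,70]}
After op 5 (replace /ro/2 35): {"gmn":{"qbm":0,"u":39,"xs":43},"ro":[2,38,35,88,70]}
After op 6 (replace /ro 92): {"gmn":{"qbm":0,"u":39,"xs":43},"ro":92}
After op 7 (add /gmn/pg 49): {"gmn":{"pg":49,"qbm":0,"u":39,"xs":43},"ro":92}
After op 8 (replace /gmn/xs 23): {"gmn":{"pg":49,"qbm":0,"u":39,"xs":23},"ro":92}
After op 9 (replace /gmn/u 76): {"gmn":{"pg":49,"qbm":0,"u":76,"xs":23},"ro":92}
After op 10 (remove /gmn): {"ro":92}
After op 11 (replace /ro 49): {"ro":49}
After op 12 (remove /ro): {}
After op 13 (add /pr 91): {"pr":91}
Size at the root: 1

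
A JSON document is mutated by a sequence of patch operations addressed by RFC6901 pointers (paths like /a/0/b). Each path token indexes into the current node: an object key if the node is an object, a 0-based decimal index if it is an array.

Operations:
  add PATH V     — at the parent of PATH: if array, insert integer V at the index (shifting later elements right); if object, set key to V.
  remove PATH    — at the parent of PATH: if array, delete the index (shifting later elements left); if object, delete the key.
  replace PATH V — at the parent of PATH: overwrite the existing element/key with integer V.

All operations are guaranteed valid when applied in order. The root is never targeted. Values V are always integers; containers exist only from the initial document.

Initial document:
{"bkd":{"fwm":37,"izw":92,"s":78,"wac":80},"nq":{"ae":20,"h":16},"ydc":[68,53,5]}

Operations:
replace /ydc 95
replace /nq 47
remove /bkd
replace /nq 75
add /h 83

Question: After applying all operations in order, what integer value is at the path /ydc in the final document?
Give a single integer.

After op 1 (replace /ydc 95): {"bkd":{"fwm":37,"izw":92,"s":78,"wac":80},"nq":{"ae":20,"h":16},"ydc":95}
After op 2 (replace /nq 47): {"bkd":{"fwm":37,"izw":92,"s":78,"wac":80},"nq":47,"ydc":95}
After op 3 (remove /bkd): {"nq":47,"ydc":95}
After op 4 (replace /nq 75): {"nq":75,"ydc":95}
After op 5 (add /h 83): {"h":83,"nq":75,"ydc":95}
Value at /ydc: 95

Answer: 95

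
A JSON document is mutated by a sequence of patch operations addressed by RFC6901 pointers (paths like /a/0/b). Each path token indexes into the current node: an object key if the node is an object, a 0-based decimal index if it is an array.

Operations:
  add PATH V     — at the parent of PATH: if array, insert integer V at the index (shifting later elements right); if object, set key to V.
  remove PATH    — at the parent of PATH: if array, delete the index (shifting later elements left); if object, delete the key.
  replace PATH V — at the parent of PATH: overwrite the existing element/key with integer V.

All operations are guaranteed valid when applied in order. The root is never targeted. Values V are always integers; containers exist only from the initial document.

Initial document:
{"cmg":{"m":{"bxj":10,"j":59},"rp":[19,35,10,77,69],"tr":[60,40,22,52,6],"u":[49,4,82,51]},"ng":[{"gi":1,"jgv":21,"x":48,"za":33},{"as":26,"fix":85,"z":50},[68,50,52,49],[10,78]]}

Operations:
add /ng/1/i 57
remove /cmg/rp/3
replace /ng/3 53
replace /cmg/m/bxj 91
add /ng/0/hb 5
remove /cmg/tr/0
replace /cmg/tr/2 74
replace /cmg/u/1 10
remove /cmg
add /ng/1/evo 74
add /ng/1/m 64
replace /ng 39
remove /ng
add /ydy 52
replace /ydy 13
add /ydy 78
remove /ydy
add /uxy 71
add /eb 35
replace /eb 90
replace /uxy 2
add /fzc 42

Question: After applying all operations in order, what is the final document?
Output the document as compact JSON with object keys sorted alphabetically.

After op 1 (add /ng/1/i 57): {"cmg":{"m":{"bxj":10,"j":59},"rp":[19,35,10,77,69],"tr":[60,40,22,52,6],"u":[49,4,82,51]},"ng":[{"gi":1,"jgv":21,"x":48,"za":33},{"as":26,"fix":85,"i":57,"z":50},[68,50,52,49],[10,78]]}
After op 2 (remove /cmg/rp/3): {"cmg":{"m":{"bxj":10,"j":59},"rp":[19,35,10,69],"tr":[60,40,22,52,6],"u":[49,4,82,51]},"ng":[{"gi":1,"jgv":21,"x":48,"za":33},{"as":26,"fix":85,"i":57,"z":50},[68,50,52,49],[10,78]]}
After op 3 (replace /ng/3 53): {"cmg":{"m":{"bxj":10,"j":59},"rp":[19,35,10,69],"tr":[60,40,22,52,6],"u":[49,4,82,51]},"ng":[{"gi":1,"jgv":21,"x":48,"za":33},{"as":26,"fix":85,"i":57,"z":50},[68,50,52,49],53]}
After op 4 (replace /cmg/m/bxj 91): {"cmg":{"m":{"bxj":91,"j":59},"rp":[19,35,10,69],"tr":[60,40,22,52,6],"u":[49,4,82,51]},"ng":[{"gi":1,"jgv":21,"x":48,"za":33},{"as":26,"fix":85,"i":57,"z":50},[68,50,52,49],53]}
After op 5 (add /ng/0/hb 5): {"cmg":{"m":{"bxj":91,"j":59},"rp":[19,35,10,69],"tr":[60,40,22,52,6],"u":[49,4,82,51]},"ng":[{"gi":1,"hb":5,"jgv":21,"x":48,"za":33},{"as":26,"fix":85,"i":57,"z":50},[68,50,52,49],53]}
After op 6 (remove /cmg/tr/0): {"cmg":{"m":{"bxj":91,"j":59},"rp":[19,35,10,69],"tr":[40,22,52,6],"u":[49,4,82,51]},"ng":[{"gi":1,"hb":5,"jgv":21,"x":48,"za":33},{"as":26,"fix":85,"i":57,"z":50},[68,50,52,49],53]}
After op 7 (replace /cmg/tr/2 74): {"cmg":{"m":{"bxj":91,"j":59},"rp":[19,35,10,69],"tr":[40,22,74,6],"u":[49,4,82,51]},"ng":[{"gi":1,"hb":5,"jgv":21,"x":48,"za":33},{"as":26,"fix":85,"i":57,"z":50},[68,50,52,49],53]}
After op 8 (replace /cmg/u/1 10): {"cmg":{"m":{"bxj":91,"j":59},"rp":[19,35,10,69],"tr":[40,22,74,6],"u":[49,10,82,51]},"ng":[{"gi":1,"hb":5,"jgv":21,"x":48,"za":33},{"as":26,"fix":85,"i":57,"z":50},[68,50,52,49],53]}
After op 9 (remove /cmg): {"ng":[{"gi":1,"hb":5,"jgv":21,"x":48,"za":33},{"as":26,"fix":85,"i":57,"z":50},[68,50,52,49],53]}
After op 10 (add /ng/1/evo 74): {"ng":[{"gi":1,"hb":5,"jgv":21,"x":48,"za":33},{"as":26,"evo":74,"fix":85,"i":57,"z":50},[68,50,52,49],53]}
After op 11 (add /ng/1/m 64): {"ng":[{"gi":1,"hb":5,"jgv":21,"x":48,"za":33},{"as":26,"evo":74,"fix":85,"i":57,"m":64,"z":50},[68,50,52,49],53]}
After op 12 (replace /ng 39): {"ng":39}
After op 13 (remove /ng): {}
After op 14 (add /ydy 52): {"ydy":52}
After op 15 (replace /ydy 13): {"ydy":13}
After op 16 (add /ydy 78): {"ydy":78}
After op 17 (remove /ydy): {}
After op 18 (add /uxy 71): {"uxy":71}
After op 19 (add /eb 35): {"eb":35,"uxy":71}
After op 20 (replace /eb 90): {"eb":90,"uxy":71}
After op 21 (replace /uxy 2): {"eb":90,"uxy":2}
After op 22 (add /fzc 42): {"eb":90,"fzc":42,"uxy":2}

Answer: {"eb":90,"fzc":42,"uxy":2}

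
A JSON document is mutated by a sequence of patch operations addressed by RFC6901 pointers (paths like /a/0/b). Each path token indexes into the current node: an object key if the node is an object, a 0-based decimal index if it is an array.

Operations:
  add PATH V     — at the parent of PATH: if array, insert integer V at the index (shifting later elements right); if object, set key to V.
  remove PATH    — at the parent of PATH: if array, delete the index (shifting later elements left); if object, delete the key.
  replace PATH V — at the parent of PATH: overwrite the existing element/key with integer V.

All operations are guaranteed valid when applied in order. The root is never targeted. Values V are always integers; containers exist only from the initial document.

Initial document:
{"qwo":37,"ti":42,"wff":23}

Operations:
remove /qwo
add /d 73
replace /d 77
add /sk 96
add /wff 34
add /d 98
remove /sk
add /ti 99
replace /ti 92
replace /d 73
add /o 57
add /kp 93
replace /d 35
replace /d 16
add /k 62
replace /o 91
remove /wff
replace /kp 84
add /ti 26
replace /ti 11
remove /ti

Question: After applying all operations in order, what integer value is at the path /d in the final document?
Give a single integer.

After op 1 (remove /qwo): {"ti":42,"wff":23}
After op 2 (add /d 73): {"d":73,"ti":42,"wff":23}
After op 3 (replace /d 77): {"d":77,"ti":42,"wff":23}
After op 4 (add /sk 96): {"d":77,"sk":96,"ti":42,"wff":23}
After op 5 (add /wff 34): {"d":77,"sk":96,"ti":42,"wff":34}
After op 6 (add /d 98): {"d":98,"sk":96,"ti":42,"wff":34}
After op 7 (remove /sk): {"d":98,"ti":42,"wff":34}
After op 8 (add /ti 99): {"d":98,"ti":99,"wff":34}
After op 9 (replace /ti 92): {"d":98,"ti":92,"wff":34}
After op 10 (replace /d 73): {"d":73,"ti":92,"wff":34}
After op 11 (add /o 57): {"d":73,"o":57,"ti":92,"wff":34}
After op 12 (add /kp 93): {"d":73,"kp":93,"o":57,"ti":92,"wff":34}
After op 13 (replace /d 35): {"d":35,"kp":93,"o":57,"ti":92,"wff":34}
After op 14 (replace /d 16): {"d":16,"kp":93,"o":57,"ti":92,"wff":34}
After op 15 (add /k 62): {"d":16,"k":62,"kp":93,"o":57,"ti":92,"wff":34}
After op 16 (replace /o 91): {"d":16,"k":62,"kp":93,"o":91,"ti":92,"wff":34}
After op 17 (remove /wff): {"d":16,"k":62,"kp":93,"o":91,"ti":92}
After op 18 (replace /kp 84): {"d":16,"k":62,"kp":84,"o":91,"ti":92}
After op 19 (add /ti 26): {"d":16,"k":62,"kp":84,"o":91,"ti":26}
After op 20 (replace /ti 11): {"d":16,"k":62,"kp":84,"o":91,"ti":11}
After op 21 (remove /ti): {"d":16,"k":62,"kp":84,"o":91}
Value at /d: 16

Answer: 16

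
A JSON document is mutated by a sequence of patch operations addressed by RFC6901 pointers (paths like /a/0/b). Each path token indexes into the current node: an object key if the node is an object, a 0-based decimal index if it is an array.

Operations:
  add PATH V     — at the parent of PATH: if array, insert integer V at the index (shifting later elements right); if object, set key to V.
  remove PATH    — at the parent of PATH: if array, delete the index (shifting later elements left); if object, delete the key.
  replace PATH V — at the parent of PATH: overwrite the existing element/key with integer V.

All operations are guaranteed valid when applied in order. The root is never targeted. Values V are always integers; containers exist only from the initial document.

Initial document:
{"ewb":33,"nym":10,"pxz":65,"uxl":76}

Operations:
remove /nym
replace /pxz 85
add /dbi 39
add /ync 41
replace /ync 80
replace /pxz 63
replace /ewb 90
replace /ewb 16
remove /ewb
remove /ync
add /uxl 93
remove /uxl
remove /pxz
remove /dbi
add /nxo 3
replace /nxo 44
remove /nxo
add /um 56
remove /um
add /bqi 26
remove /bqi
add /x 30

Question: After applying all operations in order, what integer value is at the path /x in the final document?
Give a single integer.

After op 1 (remove /nym): {"ewb":33,"pxz":65,"uxl":76}
After op 2 (replace /pxz 85): {"ewb":33,"pxz":85,"uxl":76}
After op 3 (add /dbi 39): {"dbi":39,"ewb":33,"pxz":85,"uxl":76}
After op 4 (add /ync 41): {"dbi":39,"ewb":33,"pxz":85,"uxl":76,"ync":41}
After op 5 (replace /ync 80): {"dbi":39,"ewb":33,"pxz":85,"uxl":76,"ync":80}
After op 6 (replace /pxz 63): {"dbi":39,"ewb":33,"pxz":63,"uxl":76,"ync":80}
After op 7 (replace /ewb 90): {"dbi":39,"ewb":90,"pxz":63,"uxl":76,"ync":80}
After op 8 (replace /ewb 16): {"dbi":39,"ewb":16,"pxz":63,"uxl":76,"ync":80}
After op 9 (remove /ewb): {"dbi":39,"pxz":63,"uxl":76,"ync":80}
After op 10 (remove /ync): {"dbi":39,"pxz":63,"uxl":76}
After op 11 (add /uxl 93): {"dbi":39,"pxz":63,"uxl":93}
After op 12 (remove /uxl): {"dbi":39,"pxz":63}
After op 13 (remove /pxz): {"dbi":39}
After op 14 (remove /dbi): {}
After op 15 (add /nxo 3): {"nxo":3}
After op 16 (replace /nxo 44): {"nxo":44}
After op 17 (remove /nxo): {}
After op 18 (add /um 56): {"um":56}
After op 19 (remove /um): {}
After op 20 (add /bqi 26): {"bqi":26}
After op 21 (remove /bqi): {}
After op 22 (add /x 30): {"x":30}
Value at /x: 30

Answer: 30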